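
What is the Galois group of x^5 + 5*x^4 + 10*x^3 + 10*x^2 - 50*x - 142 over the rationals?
A_5, the alternating group on 5 letters

The polynomial f is an irreducible quintic over Q, so G = Gal(f/Q) is a transitive subgroup of S_5: one of C_5 (5T1, order 5), D_5 (5T2, order 10), F_20 (5T3, order 20), A_5 (5T4, order 60) or S_5 (5T5, order 120). The discriminant of f is 58564000000 = 242000^2, a perfect square, so G is contained in A_5. The transitive groups of degree 5 contained in A_5 are: C_5 (5T1, order 5), D_5 (5T2, order 10), A_5 (5T4, order 60). By Dedekind's theorem, for a prime p not dividing disc(f) the degrees of the irreducible factors of f mod p form the cycle type of an element of G. Factoring f modulo the 3 such primes p <= 13 (skipping 2, 5, 11, which divide the discriminant), each new pattern first appears at: mod 3: f = (x^5 + 2x^4 + x^3 + x^2 + x + 2), pattern 5; mod 13: f = (x + 6)(x + 8)(x^3 + 4x^2 + 10x + 3), pattern 3+1+1. No other pattern occurs in this range, so the set of observed cycle types is {5, 3+1+1}. Among the candidates above, the only group containing elements of all these cycle types is A_5 (5T4) — each of C_5 (5T1), D_5 (5T2) lacks at least one of them. Hence G = A_5 (5T4), of order 60.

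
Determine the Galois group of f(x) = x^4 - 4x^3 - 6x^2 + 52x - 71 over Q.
D_4

The polynomial is an irreducible quartic over Q and its discriminant is -1048576, which is not a perfect square, so the Galois group is not contained in A_4. The resolvent cubic y^3 + 6*y^2 + 76*y + 136 has exactly one rational root, so the Galois group is C_4 or D_4. The quartic remains irreducible over Q(sqrt(disc)), so the group is D_4.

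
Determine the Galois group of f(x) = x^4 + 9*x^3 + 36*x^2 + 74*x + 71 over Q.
The polynomial is an irreducible quartic over Q and its discriminant is 78125, which is not a perfect square, so the Galois group is not contained in A_4. The resolvent cubic y^3 - 36*y^2 + 382*y - 1003 has exactly one rational root, so the Galois group is C_4 or D_4. The quartic becomes reducible over Q(sqrt(disc)), so the group is C_4.

C_4 (also written C4)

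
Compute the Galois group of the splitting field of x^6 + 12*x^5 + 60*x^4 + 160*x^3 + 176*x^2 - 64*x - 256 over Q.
S_4

The polynomial f is an irreducible sextic over Q, so G = Gal(f/Q) is one of the 16 transitive subgroups 6T1, ..., 6T16 of S_6. The discriminant of f is 3603718079512576 = 60030976^2, a perfect square, so G is contained in A_6. The transitive groups of degree 6 contained in A_6 are: A_4 (6T4, order 12), S_4 (6T7, order 24), (C_3 x C_3) : C_4 (6T10, order 36), PSL(2,5) (6T12, order 60), A_6 (6T15, order 360). By Dedekind's theorem, for a prime p not dividing disc(f) the degrees of the irreducible factors of f mod p form the cycle type of an element of G. Factoring f modulo the 79 such primes p <= 419 (skipping 2, 229, which divide the discriminant), each new pattern first appears at: mod 3: f = (x^3 + x^2 + 2)(x^3 + 2x^2 + x + 1), pattern 3+3; mod 7: f = (x^2 + 4x + 6)(x^4 + x^3 + x^2 + 3x + 4), pattern 4+2; mod 23: f = (x + 7)(x + 20)(x^2 + 2x + 3)(x^2 + 6x + 11), pattern 2+2+1+1; mod 193: f = (x + 9)(x + 15)(x + 21)(x + 176)(x + 182)(x + 188), pattern 1+1+1+1+1+1. No other pattern occurs in this range, so the set of observed cycle types is {3+3, 4+2, 2+2+1+1, 1+1+1+1+1+1}. The candidates containing elements of all these cycle types are S_4 (6T7) of order 24, (C_3 x C_3) : C_4 (6T10) of order 36, A_6 (6T15) of order 360; the others are excluded. The observed types are precisely the cycle types that occur in S_4 (6T7). Each of the other remaining candidates has further cycle types, and by the Chebotarev density theorem the matching factorization patterns would occur for a proportion of primes equal to their share of the group: (C_3 x C_3) : C_4 (6T10) additionally contains elements of type 3+1+1+1 (4 of its 36 elements, about 11% of primes); A_6 (6T15) additionally contains elements of type 5+1, 3+1+1+1 (184 of its 360 elements, about 51% of primes). None of the 79 primes tested shows any such pattern (for each of these groups the chance of that is below 10^-4), which rules them out. Hence G = S_4 (6T7), of order 24.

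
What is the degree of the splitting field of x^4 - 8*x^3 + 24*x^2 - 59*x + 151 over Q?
The degree of the splitting field over Q equals the order of the Galois group, so first determine the group. The polynomial is an irreducible quartic over Q and its discriminant is 121699989, which is not a perfect square, so the Galois group is not contained in A_4. The resolvent cubic y^3 - 24*y^2 - 132*y + 1351 is irreducible over Q. An irreducible resolvent with non-square discriminant gives S_4. The Galois group S_4 (4T5) has order 24, so the splitting field has degree 24 over Q.

24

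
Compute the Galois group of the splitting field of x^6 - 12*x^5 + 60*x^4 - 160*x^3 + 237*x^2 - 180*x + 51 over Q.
The polynomial f is an irreducible sextic over Q, so G = Gal(f/Q) is one of the 16 transitive subgroups 6T1, ..., 6T16 of S_6. The discriminant of f is 419904 = 648^2, a perfect square, so G is contained in A_6. The transitive groups of degree 6 contained in A_6 are: A_4 (6T4, order 12), S_4 (6T7, order 24), (C_3 x C_3) : C_4 (6T10, order 36), PSL(2,5) (6T12, order 60), A_6 (6T15, order 360). By Dedekind's theorem, for a prime p not dividing disc(f) the degrees of the irreducible factors of f mod p form the cycle type of an element of G. Factoring f modulo the 33 such primes p <= 149 (skipping 2, 3, which divide the discriminant), each new pattern first appears at: mod 5: f = (x^3 + x + 1)(x^3 + 3x^2 + 4x + 1), pattern 3+3; mod 17: f = (x)(x + 13)(x^2 + 13x + 1)(x^2 + 13x + 11), pattern 2+2+1+1; mod 71: f = (x + 2)(x + 3)(x + 30)(x + 37)(x + 64)(x + 65), pattern 1+1+1+1+1+1. No other pattern occurs in this range, so the set of observed cycle types is {3+3, 2+2+1+1, 1+1+1+1+1+1}. The candidates containing elements of all these cycle types are A_4 (6T4) of order 12, S_4 (6T7) of order 24, (C_3 x C_3) : C_4 (6T10) of order 36, PSL(2,5) (6T12) of order 60, A_6 (6T15) of order 360; the others are excluded. The observed types are precisely the cycle types that occur in A_4 (6T4). Each of the other remaining candidates has further cycle types, and by the Chebotarev density theorem the matching factorization patterns would occur for a proportion of primes equal to their share of the group: S_4 (6T7) additionally contains elements of type 4+2 (6 of its 24 elements, about 25% of primes); (C_3 x C_3) : C_4 (6T10) additionally contains elements of type 4+2, 3+1+1+1 (22 of its 36 elements, about 61% of primes); PSL(2,5) (6T12) additionally contains elements of type 5+1 (24 of its 60 elements, about 40% of primes); A_6 (6T15) additionally contains elements of type 5+1, 4+2, 3+1+1+1 (274 of its 360 elements, about 76% of primes). None of the 33 primes tested shows any such pattern (for each of these groups the chance of that is below 10^-4), which rules them out. Hence G = A_4 (6T4), of order 12.

A_4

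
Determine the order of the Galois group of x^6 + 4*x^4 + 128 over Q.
The degree of the splitting field over Q equals the order of the Galois group, so first determine the group. The polynomial f is an irreducible sextic over Q, so G = Gal(f/Q) is one of the 16 transitive subgroups 6T1, ..., 6T16 of S_6. The discriminant of f is -1849378557919232, which is not a perfect square, so G is not contained in A_6. The transitive groups of degree 6 not contained in A_6 are: C_6 (6T1, order 6), S_3 (6T2, order 6), D_6 (6T3, order 12), C_3 x S_3 (6T5, order 18), A_4 x C_2 (6T6, order 24), S_4 (6T8, order 24), S_3 x S_3 (6T9, order 36), S_4 x C_2 (6T11, order 48), (S_3 x S_3) : C_2 (6T13, order 72), PGL(2,5) (6T14, order 120), S_6 (6T16, order 720). By Dedekind's theorem, for a prime p not dividing disc(f) the degrees of the irreducible factors of f mod p form the cycle type of an element of G. Factoring f modulo the 29 such primes p <= 127 (skipping 2, 29, which divide the discriminant), each new pattern first appears at: mod 3: f = (x^3 + x^2 + x + 2)(x^3 + 2x^2 + x + 1), pattern 3+3; mod 5: f = (x^6 + 4x^4 + 3), pattern 6; mod 7: f = (x + 1)(x + 6)(x^4 + 5x^2 + 5), pattern 4+1+1; mod 17: f = (x + 7)(x + 10)(x^2 + 4x + 9)(x^2 + 13x + 9), pattern 2+2+1+1; mod 23: f = (x^2 + 16)(x^2 + 3x + 10)(x^2 + 20x + 10), pattern 2+2+2; mod 67: f = (x^2 + 56)(x^4 + 15x^2 + 31), pattern 4+2; mod 127: f = (x + 7)(x + 47)(x + 80)(x + 120)(x^2 + 103), pattern 2+1+1+1+1. No other pattern occurs in this range, so the set of observed cycle types is {3+3, 6, 4+1+1, 2+2+1+1, 2+2+2, 4+2, 2+1+1+1+1}. The candidates containing elements of all these cycle types are S_4 x C_2 (6T11) of order 48, S_6 (6T16) of order 720; the others are excluded. The observed types are precisely the cycle types that occur in S_4 x C_2 (6T11) (apart from the identity). Each of the other remaining candidates has further cycle types, and by the Chebotarev density theorem the matching factorization patterns would occur for a proportion of primes equal to their share of the group: S_6 (6T16) additionally contains elements of type 5+1, 3+2+1, 3+1+1+1 (304 of its 720 elements, about 42% of primes). None of the 29 primes tested shows any such pattern (for each of these groups the chance of that is below 10^-4), which rules them out. Hence G = S_4 x C_2 (6T11), of order 48. The Galois group S_4 x C_2 (6T11) has order 48, so the splitting field has degree 48 over Q.

48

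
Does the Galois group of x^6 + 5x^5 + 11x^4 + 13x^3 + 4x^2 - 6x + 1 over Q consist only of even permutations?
The polynomial is irreducible of degree 6 over Q. Its discriminant is 525625 = 725^2, a perfect square. A Galois group lies in the alternating group exactly when the discriminant is a square in Q, so the Galois group ((C_3 x C_3) : C_4) is contained in A_6.

Yes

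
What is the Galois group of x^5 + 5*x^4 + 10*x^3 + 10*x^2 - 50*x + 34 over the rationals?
A_5 (order 60)

The polynomial f is an irreducible quintic over Q, so G = Gal(f/Q) is a transitive subgroup of S_5: one of C_5 (5T1, order 5), D_5 (5T2, order 10), F_20 (5T3, order 20), A_5 (5T4, order 60) or S_5 (5T5, order 120). The discriminant of f is 58564000000 = 242000^2, a perfect square, so G is contained in A_5. The transitive groups of degree 5 contained in A_5 are: C_5 (5T1, order 5), D_5 (5T2, order 10), A_5 (5T4, order 60). By Dedekind's theorem, for a prime p not dividing disc(f) the degrees of the irreducible factors of f mod p form the cycle type of an element of G. Factoring f modulo the 3 such primes p <= 13 (skipping 2, 5, 11, which divide the discriminant), each new pattern first appears at: mod 3: f = (x^5 + 2x^4 + x^3 + x^2 + x + 1), pattern 5; mod 13: f = (x + 7)(x + 9)(x^3 + 2x^2 + 6x + 9), pattern 3+1+1. No other pattern occurs in this range, so the set of observed cycle types is {5, 3+1+1}. Among the candidates above, the only group containing elements of all these cycle types is A_5 (5T4) — each of C_5 (5T1), D_5 (5T2) lacks at least one of them. Hence G = A_5 (5T4), of order 60.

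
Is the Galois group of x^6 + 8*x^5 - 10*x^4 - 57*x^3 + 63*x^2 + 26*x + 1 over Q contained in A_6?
Yes

The polynomial is irreducible of degree 6 over Q. Its discriminant is 3646117689361 = 1909481^2, a perfect square. A Galois group lies in the alternating group exactly when the discriminant is a square in Q, so the Galois group (PSL(2,5)) is contained in A_6.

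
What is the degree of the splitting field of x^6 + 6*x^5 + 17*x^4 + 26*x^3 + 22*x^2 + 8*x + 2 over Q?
The degree of the splitting field over Q equals the order of the Galois group, so first determine the group. The polynomial f is an irreducible sextic over Q, so G = Gal(f/Q) is one of the 16 transitive subgroups 6T1, ..., 6T16 of S_6. The discriminant of f is -187648, which is not a perfect square, so G is not contained in A_6. The transitive groups of degree 6 not contained in A_6 are: C_6 (6T1, order 6), S_3 (6T2, order 6), D_6 (6T3, order 12), C_3 x S_3 (6T5, order 18), A_4 x C_2 (6T6, order 24), S_4 (6T8, order 24), S_3 x S_3 (6T9, order 36), S_4 x C_2 (6T11, order 48), (S_3 x S_3) : C_2 (6T13, order 72), PGL(2,5) (6T14, order 120), S_6 (6T16, order 720). By Dedekind's theorem, for a prime p not dividing disc(f) the degrees of the irreducible factors of f mod p form the cycle type of an element of G. Factoring f modulo the 29 such primes p <= 113 (skipping 2, which divides the discriminant), each new pattern first appears at: mod 3: f = (x^6 + 2x^4 + 2x^3 + x^2 + 2x + 2), pattern 6; mod 5: f = (x + 2)(x^2 + x + 2)(x^3 + 3x^2 + 4x + 3), pattern 3+2+1; mod 7: f = (x^2 + 3x + 1)(x^4 + 3x^3 + 2x + 2), pattern 4+2; mod 17: f = (x^3 + 3x^2 + 4x + 5)(x^3 + 3x^2 + 4x + 14), pattern 3+3; mod 19: f = (x^2 + 5x + 16)(x^2 + 9x + 13)(x^2 + 11x + 17), pattern 2+2+2; mod 37: f = (x + 4)(x + 17)(x^2 + 23x + 20)(x^2 + 36x + 8), pattern 2+2+1+1; mod 41: f = (x + 20)(x + 25)(x + 40)(x^3 + 3x^2 + 4x + 10), pattern 3+1+1+1; mod 113: f = (x + 35)(x + 91)(x + 93)(x + 103)(x^2 + 23x + 12), pattern 2+1+1+1+1. No other pattern occurs in this range, so the set of observed cycle types is {6, 3+2+1, 4+2, 3+3, 2+2+2, 2+2+1+1, 3+1+1+1, 2+1+1+1+1}. The candidates containing elements of all these cycle types are (S_3 x S_3) : C_2 (6T13) of order 72, S_6 (6T16) of order 720; the others are excluded. The observed types are precisely the cycle types that occur in (S_3 x S_3) : C_2 (6T13) (apart from the identity). Each of the other remaining candidates has further cycle types, and by the Chebotarev density theorem the matching factorization patterns would occur for a proportion of primes equal to their share of the group: S_6 (6T16) additionally contains elements of type 5+1, 4+1+1 (234 of its 720 elements, about 32% of primes). None of the 29 primes tested shows any such pattern (for each of these groups the chance of that is below 10^-4), which rules them out. Hence G = (S_3 x S_3) : C_2 (6T13), of order 72. The Galois group (S_3 x S_3) : C_2 (6T13) has order 72, so the splitting field has degree 72 over Q.

72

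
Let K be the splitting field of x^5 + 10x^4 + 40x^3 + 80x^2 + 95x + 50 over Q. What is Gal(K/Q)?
The polynomial f is an irreducible quintic over Q, so G = Gal(f/Q) is a transitive subgroup of S_5: one of C_5 (5T1, order 5), D_5 (5T2, order 10), F_20 (5T3, order 20), A_5 (5T4, order 60) or S_5 (5T5, order 120). The discriminant of f is 259200000, which is not a perfect square, so G is not contained in A_5. The transitive groups of degree 5 not contained in A_5 are: F_20 (5T3, order 20), S_5 (5T5, order 120). By Dedekind's theorem, for a prime p not dividing disc(f) the degrees of the irreducible factors of f mod p form the cycle type of an element of G. Factoring f modulo the 18 such primes p <= 73 (skipping 2, 3, 5, which divide the discriminant), each new pattern first appears at: mod 7: f = (x + 3)(x^4 + 5x^2 + 2x + 5), pattern 4+1; mod 11: f = (x + 7)(x^2 + x + 7)(x^2 + 2x + 10), pattern 2+2+1; mod 19: f = (x^5 + 10x^4 + 2x^3 + 4x^2 + 12), pattern 5. No other pattern occurs in this range, so the set of observed cycle types is {4+1, 2+2+1, 5}. The candidates containing elements of all these cycle types are F_20 (5T3) of order 20, S_5 (5T5) of order 120; the others are excluded. The observed types are precisely the cycle types that occur in F_20 (5T3) (apart from the identity). Each of the other remaining candidates has further cycle types, and by the Chebotarev density theorem the matching factorization patterns would occur for a proportion of primes equal to their share of the group: S_5 (5T5) additionally contains elements of type 3+2, 3+1+1, 2+1+1+1 (50 of its 120 elements, about 42% of primes). None of the 18 primes tested shows any such pattern (for each of these groups the chance of that is below 10^-4), which rules them out. Hence G = F_20 (5T3), of order 20.

F_20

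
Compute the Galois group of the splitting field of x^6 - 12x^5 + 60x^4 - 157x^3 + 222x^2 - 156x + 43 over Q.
The polynomial f is an irreducible sextic over Q, so G = Gal(f/Q) is one of the 16 transitive subgroups 6T1, ..., 6T16 of S_6. The discriminant of f is -177147, which is not a perfect square, so G is not contained in A_6. The transitive groups of degree 6 not contained in A_6 are: C_6 (6T1, order 6), S_3 (6T2, order 6), D_6 (6T3, order 12), C_3 x S_3 (6T5, order 18), A_4 x C_2 (6T6, order 24), S_4 (6T8, order 24), S_3 x S_3 (6T9, order 36), S_4 x C_2 (6T11, order 48), (S_3 x S_3) : C_2 (6T13, order 72), PGL(2,5) (6T14, order 120), S_6 (6T16, order 720). By Dedekind's theorem, for a prime p not dividing disc(f) the degrees of the irreducible factors of f mod p form the cycle type of an element of G. Factoring f modulo the 33 such primes p <= 139 (skipping 3, which divides the discriminant), each new pattern first appears at: mod 2: f = (x^6 + x^3 + 1), pattern 6; mod 7: f = (x + 1)(x + 3)(x + 4)(x^3 + x^2 + 5x + 3), pattern 3+1+1+1; mod 17: f = (x^2 + x + 1)(x^2 + 9x + 2)(x^2 + 12x + 13), pattern 2+2+2; mod 19: f = (x^3 + 13x^2 + 12x + 1)(x^3 + 13x^2 + 12x + 5), pattern 3+3; mod 73: f = (x + 40)(x + 41)(x + 42)(x + 49)(x + 50)(x + 58), pattern 1+1+1+1+1+1. No other pattern occurs in this range, so the set of observed cycle types is {6, 3+1+1+1, 2+2+2, 3+3, 1+1+1+1+1+1}. The candidates containing elements of all these cycle types are C_3 x S_3 (6T5) of order 18, S_3 x S_3 (6T9) of order 36, (S_3 x S_3) : C_2 (6T13) of order 72, S_6 (6T16) of order 720; the others are excluded. The observed types are precisely the cycle types that occur in C_3 x S_3 (6T5). Each of the other remaining candidates has further cycle types, and by the Chebotarev density theorem the matching factorization patterns would occur for a proportion of primes equal to their share of the group: S_3 x S_3 (6T9) additionally contains elements of type 2+2+1+1 (9 of its 36 elements, about 25% of primes); (S_3 x S_3) : C_2 (6T13) additionally contains elements of type 4+2, 3+2+1, 2+2+1+1, 2+1+1+1+1 (45 of its 72 elements, about 62% of primes); S_6 (6T16) additionally contains elements of type 5+1, 4+2, 4+1+1, 3+2+1, 2+2+1+1, 2+1+1+1+1 (504 of its 720 elements, about 70% of primes). None of the 33 primes tested shows any such pattern (for each of these groups the chance of that is below 10^-4), which rules them out. Hence G = C_3 x S_3 (6T5), of order 18.

C_3 x S_3 (also written G18)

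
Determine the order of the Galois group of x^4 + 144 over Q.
4

The degree of the splitting field over Q equals the order of the Galois group, so first determine the group. The polynomial is an irreducible quartic over Q and its discriminant is 764411904 = 27648^2, a perfect square, so the Galois group is contained in A_4. The resolvent cubic y^3 - 576*y splits completely over Q, which gives the Klein four-group V_4. The Galois group V_4 (4T2) has order 4, so the splitting field has degree 4 over Q.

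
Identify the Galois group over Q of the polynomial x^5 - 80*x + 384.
5T2: D_5

The polynomial f is an irreducible quintic over Q, so G = Gal(f/Q) is a transitive subgroup of S_5: one of C_5 (5T1, order 5), D_5 (5T2, order 10), F_20 (5T3, order 20), A_5 (5T4, order 60) or S_5 (5T5, order 120). The discriminant of f is 67108864000000 = 8192000^2, a perfect square, so G is contained in A_5. The transitive groups of degree 5 contained in A_5 are: C_5 (5T1, order 5), D_5 (5T2, order 10), A_5 (5T4, order 60). By Dedekind's theorem, for a prime p not dividing disc(f) the degrees of the irreducible factors of f mod p form the cycle type of an element of G. Factoring f modulo the 23 such primes p <= 97 (skipping 2, 5, which divide the discriminant), each new pattern first appears at: mod 3: f = (x)(x^2 + x + 2)(x^2 + 2x + 2), pattern 2+2+1; mod 7: f = (x^5 + 4x + 6), pattern 5. No other pattern occurs in this range, so the set of observed cycle types is {2+2+1, 5}. The candidates containing elements of all these cycle types are D_5 (5T2) of order 10, A_5 (5T4) of order 60; the others are excluded. The observed types are precisely the cycle types that occur in D_5 (5T2) (apart from the identity). Each of the other remaining candidates has further cycle types, and by the Chebotarev density theorem the matching factorization patterns would occur for a proportion of primes equal to their share of the group: A_5 (5T4) additionally contains elements of type 3+1+1 (20 of its 60 elements, about 33% of primes). None of the 23 primes tested shows any such pattern (for each of these groups the chance of that is below 10^-4), which rules them out. Hence G = D_5 (5T2), of order 10.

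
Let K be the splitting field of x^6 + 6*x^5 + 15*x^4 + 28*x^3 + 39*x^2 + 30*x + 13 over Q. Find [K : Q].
36

The degree of the splitting field over Q equals the order of the Galois group, so first determine the group. The polynomial f is an irreducible sextic over Q, so G = Gal(f/Q) is one of the 16 transitive subgroups 6T1, ..., 6T16 of S_6. The discriminant of f is 1289945088, which is not a perfect square, so G is not contained in A_6. The transitive groups of degree 6 not contained in A_6 are: C_6 (6T1, order 6), S_3 (6T2, order 6), D_6 (6T3, order 12), C_3 x S_3 (6T5, order 18), A_4 x C_2 (6T6, order 24), S_4 (6T8, order 24), S_3 x S_3 (6T9, order 36), S_4 x C_2 (6T11, order 48), (S_3 x S_3) : C_2 (6T13, order 72), PGL(2,5) (6T14, order 120), S_6 (6T16, order 720). By Dedekind's theorem, for a prime p not dividing disc(f) the degrees of the irreducible factors of f mod p form the cycle type of an element of G. Factoring f modulo the 23 such primes p <= 97 (skipping 2, 3, which divide the discriminant), each new pattern first appears at: mod 5: f = (x^6 + x^5 + 3x^3 + 4x^2 + 3), pattern 6; mod 11: f = (x + 4)(x + 10)(x^2 + 4x + 7)(x^2 + 10x + 7), pattern 2+2+1+1; mod 13: f = (x)(x + 5)(x + 11)(x^3 + 3x^2 + 3x + 10), pattern 3+1+1+1; mod 31: f = (x^2 + 18x + 4)(x^2 + 20x + 4)(x^2 + 30x + 26), pattern 2+2+2; mod 97: f = (x^3 + 3x^2 + 3x + 25)(x^3 + 3x^2 + 3x + 82), pattern 3+3. No other pattern occurs in this range, so the set of observed cycle types is {6, 2+2+1+1, 3+1+1+1, 2+2+2, 3+3}. The candidates containing elements of all these cycle types are S_3 x S_3 (6T9) of order 36, (S_3 x S_3) : C_2 (6T13) of order 72, S_6 (6T16) of order 720; the others are excluded. The observed types are precisely the cycle types that occur in S_3 x S_3 (6T9) (apart from the identity). Each of the other remaining candidates has further cycle types, and by the Chebotarev density theorem the matching factorization patterns would occur for a proportion of primes equal to their share of the group: (S_3 x S_3) : C_2 (6T13) additionally contains elements of type 4+2, 3+2+1, 2+1+1+1+1 (36 of its 72 elements, about 50% of primes); S_6 (6T16) additionally contains elements of type 5+1, 4+2, 4+1+1, 3+2+1, 2+1+1+1+1 (459 of its 720 elements, about 64% of primes). None of the 23 primes tested shows any such pattern (for each of these groups the chance of that is below 10^-4), which rules them out. Hence G = S_3 x S_3 (6T9), of order 36. The Galois group S_3 x S_3 (6T9) has order 36, so the splitting field has degree 36 over Q.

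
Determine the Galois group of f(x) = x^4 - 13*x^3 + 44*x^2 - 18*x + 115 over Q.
The polynomial is an irreducible quartic over Q and its discriminant is 388798261, which is not a perfect square, so the Galois group is not contained in A_4. The resolvent cubic y^3 - 44*y^2 - 226*y + 481 is irreducible over Q. An irreducible resolvent with non-square discriminant gives S_4.

S_4, the symmetric group on 4 letters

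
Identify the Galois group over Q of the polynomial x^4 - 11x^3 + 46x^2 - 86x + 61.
The polynomial is an irreducible quartic over Q and its discriminant is 125, which is not a perfect square, so the Galois group is not contained in A_4. The resolvent cubic y^3 - 46*y^2 + 702*y - 3553 has exactly one rational root, so the Galois group is C_4 or D_4. The quartic becomes reducible over Q(sqrt(disc)), so the group is C_4.

4T1: C_4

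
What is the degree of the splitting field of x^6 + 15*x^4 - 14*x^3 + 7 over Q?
The degree of the splitting field over Q equals the order of the Galois group, so first determine the group. The polynomial f is an irreducible sextic over Q, so G = Gal(f/Q) is one of the 16 transitive subgroups 6T1, ..., 6T16 of S_6. The discriminant of f is -5217636731328, which is not a perfect square, so G is not contained in A_6. The transitive groups of degree 6 not contained in A_6 are: C_6 (6T1, order 6), S_3 (6T2, order 6), D_6 (6T3, order 12), C_3 x S_3 (6T5, order 18), A_4 x C_2 (6T6, order 24), S_4 (6T8, order 24), S_3 x S_3 (6T9, order 36), S_4 x C_2 (6T11, order 48), (S_3 x S_3) : C_2 (6T13, order 72), PGL(2,5) (6T14, order 120), S_6 (6T16, order 720). By Dedekind's theorem, for a prime p not dividing disc(f) the degrees of the irreducible factors of f mod p form the cycle type of an element of G. Factoring f modulo the 21 such primes p <= 89 (skipping 2, 3, 7, which divide the discriminant), each new pattern first appears at: mod 5: f = (x^6 + x^3 + 2), pattern 6; mod 11: f = (x + 8)(x^5 + 3x^4 + 2x^3 + 3x^2 + 9x + 5), pattern 5+1; mod 13: f = (x + 8)(x + 10)(x^4 + 8x^3 + 12x^2 + x + 10), pattern 4+1+1; mod 23: f = (x + 10)(x + 12)(x^2 + 6x + 21)(x^2 + 18x + 20), pattern 2+2+1+1; mod 43: f = (x^3 + 5x^2 + 9x + 39)(x^3 + 38x^2 + 31x + 9), pattern 3+3; mod 61: f = (x^2 + 21x + 40)(x^2 + 45x + 58)(x^2 + 56x + 34), pattern 2+2+2. No other pattern occurs in this range, so the set of observed cycle types is {6, 5+1, 4+1+1, 2+2+1+1, 3+3, 2+2+2}. The candidates containing elements of all these cycle types are PGL(2,5) (6T14) of order 120, S_6 (6T16) of order 720; the others are excluded. The observed types are precisely the cycle types that occur in PGL(2,5) (6T14) (apart from the identity). Each of the other remaining candidates has further cycle types, and by the Chebotarev density theorem the matching factorization patterns would occur for a proportion of primes equal to their share of the group: S_6 (6T16) additionally contains elements of type 4+2, 3+2+1, 3+1+1+1, 2+1+1+1+1 (265 of its 720 elements, about 37% of primes). None of the 21 primes tested shows any such pattern (for each of these groups the chance of that is below 10^-4), which rules them out. Hence G = PGL(2,5) (6T14), of order 120. The Galois group PGL(2,5) (6T14) has order 120, so the splitting field has degree 120 over Q.

120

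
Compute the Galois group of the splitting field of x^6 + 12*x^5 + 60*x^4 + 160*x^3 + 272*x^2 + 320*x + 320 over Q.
The polynomial f is an irreducible sextic over Q, so G = Gal(f/Q) is one of the 16 transitive subgroups 6T1, ..., 6T16 of S_6. The discriminant of f is -2693803488051200, which is not a perfect square, so G is not contained in A_6. The transitive groups of degree 6 not contained in A_6 are: C_6 (6T1, order 6), S_3 (6T2, order 6), D_6 (6T3, order 12), C_3 x S_3 (6T5, order 18), A_4 x C_2 (6T6, order 24), S_4 (6T8, order 24), S_3 x S_3 (6T9, order 36), S_4 x C_2 (6T11, order 48), (S_3 x S_3) : C_2 (6T13, order 72), PGL(2,5) (6T14, order 120), S_6 (6T16, order 720). By Dedekind's theorem, for a prime p not dividing disc(f) the degrees of the irreducible factors of f mod p form the cycle type of an element of G. Factoring f modulo the 17 such primes p <= 71 (skipping 2, 5, 7, which divide the discriminant), each new pattern first appears at: mod 3: f = (x^3 + x^2 + 2)(x^3 + 2x^2 + x + 1), pattern 3+3; mod 13: f = (x^6 + 12x^5 + 8x^4 + 4x^3 + 12x^2 + 8x + 8), pattern 6; mod 19: f = (x^2 + 4x + 5)(x^4 + 8x^3 + 4x^2 + 9x + 7), pattern 4+2; mod 23: f = (x + 1)(x + 3)(x^4 + 8x^3 + 2x^2 + 13x + 7), pattern 4+1+1; mod 53: f = (x^2 + 4x + 25)(x^2 + 26x + 41)(x^2 + 35x + 6), pattern 2+2+2; mod 59: f = (x + 10)(x + 53)(x^2 + 14x + 47)(x^2 + 53x + 7), pattern 2+2+1+1; mod 71: f = (x + 18)(x + 24)(x + 51)(x + 57)(x^2 + 4x + 34), pattern 2+1+1+1+1. No other pattern occurs in this range, so the set of observed cycle types is {3+3, 6, 4+2, 4+1+1, 2+2+2, 2+2+1+1, 2+1+1+1+1}. The candidates containing elements of all these cycle types are S_4 x C_2 (6T11) of order 48, S_6 (6T16) of order 720; the others are excluded. The observed types are precisely the cycle types that occur in S_4 x C_2 (6T11) (apart from the identity). Each of the other remaining candidates has further cycle types, and by the Chebotarev density theorem the matching factorization patterns would occur for a proportion of primes equal to their share of the group: S_6 (6T16) additionally contains elements of type 5+1, 3+2+1, 3+1+1+1 (304 of its 720 elements, about 42% of primes). None of the 17 primes tested shows any such pattern (for each of these groups the chance of that is below 10^-4), which rules them out. Hence G = S_4 x C_2 (6T11), of order 48.

6T11: S_4 x C_2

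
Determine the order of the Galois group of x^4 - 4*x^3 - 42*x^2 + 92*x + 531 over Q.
8

The degree of the splitting field over Q equals the order of the Galois group, so first determine the group. The polynomial is an irreducible quartic over Q and its discriminant is 591872, which is not a perfect square, so the Galois group is not contained in A_4. The resolvent cubic y^3 + 42*y^2 - 2492*y - 106168 has exactly one rational root, so the Galois group is C_4 or D_4. The quartic remains irreducible over Q(sqrt(disc)), so the group is D_4. The Galois group D_4 (4T3) has order 8, so the splitting field has degree 8 over Q.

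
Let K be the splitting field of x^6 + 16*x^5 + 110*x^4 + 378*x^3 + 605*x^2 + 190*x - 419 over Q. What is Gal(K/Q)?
The polynomial f is an irreducible sextic over Q, so G = Gal(f/Q) is one of the 16 transitive subgroups 6T1, ..., 6T16 of S_6. The discriminant of f is 5729525925351424 = 75693632^2, a perfect square, so G is contained in A_6. The transitive groups of degree 6 contained in A_6 are: A_4 (6T4, order 12), S_4 (6T7, order 24), (C_3 x C_3) : C_4 (6T10, order 36), PSL(2,5) (6T12, order 60), A_6 (6T15, order 360). By Dedekind's theorem, for a prime p not dividing disc(f) the degrees of the irreducible factors of f mod p form the cycle type of an element of G. Factoring f modulo the 33 such primes p <= 149 (skipping 2, 7, which divide the discriminant), each new pattern first appears at: mod 3: f = (x^3 + 2x + 2)(x^3 + x^2 + 2), pattern 3+3; mod 13: f = (x + 2)(x + 7)(x^2 + 5)(x^2 + 7x + 2), pattern 2+2+1+1. No other pattern occurs in this range, so the set of observed cycle types is {3+3, 2+2+1+1}. The candidates containing elements of all these cycle types are A_4 (6T4) of order 12, S_4 (6T7) of order 24, (C_3 x C_3) : C_4 (6T10) of order 36, PSL(2,5) (6T12) of order 60, A_6 (6T15) of order 360; the others are excluded. The observed types are precisely the cycle types that occur in A_4 (6T4) (apart from the identity). Each of the other remaining candidates has further cycle types, and by the Chebotarev density theorem the matching factorization patterns would occur for a proportion of primes equal to their share of the group: S_4 (6T7) additionally contains elements of type 4+2 (6 of its 24 elements, about 25% of primes); (C_3 x C_3) : C_4 (6T10) additionally contains elements of type 4+2, 3+1+1+1 (22 of its 36 elements, about 61% of primes); PSL(2,5) (6T12) additionally contains elements of type 5+1 (24 of its 60 elements, about 40% of primes); A_6 (6T15) additionally contains elements of type 5+1, 4+2, 3+1+1+1 (274 of its 360 elements, about 76% of primes). None of the 33 primes tested shows any such pattern (for each of these groups the chance of that is below 10^-4), which rules them out. Hence G = A_4 (6T4), of order 12.

A_4, A_4 acting on 6 points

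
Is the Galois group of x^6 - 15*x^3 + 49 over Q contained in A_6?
The polynomial is irreducible of degree 6 over Q. Its discriminant is 42688773981, which is not a perfect square. A Galois group lies in the alternating group exactly when the discriminant is a square in Q, so the Galois group (S_3 x S_3) is not contained in A_6.

No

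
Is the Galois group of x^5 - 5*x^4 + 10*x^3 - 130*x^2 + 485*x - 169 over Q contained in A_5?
No

The polynomial is irreducible of degree 5 over Q. Its discriminant is 165888000000000, which is not a perfect square. A Galois group lies in the alternating group exactly when the discriminant is a square in Q, so the Galois group (F_20) is not contained in A_5.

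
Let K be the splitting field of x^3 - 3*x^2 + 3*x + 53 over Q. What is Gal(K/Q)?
S_3

The polynomial is an irreducible cubic over Q and its discriminant is -78732, which is not a perfect square. For an irreducible cubic, a non-square discriminant gives Galois group S_3.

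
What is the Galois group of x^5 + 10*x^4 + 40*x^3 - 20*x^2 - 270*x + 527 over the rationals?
The polynomial f is an irreducible quintic over Q, so G = Gal(f/Q) is a transitive subgroup of S_5: one of C_5 (5T1, order 5), D_5 (5T2, order 10), F_20 (5T3, order 20), A_5 (5T4, order 60) or S_5 (5T5, order 120). The discriminant of f is 1109956876953125, which is not a perfect square, so G is not contained in A_5. The transitive groups of degree 5 not contained in A_5 are: F_20 (5T3, order 20), S_5 (5T5, order 120). By Dedekind's theorem, for a prime p not dividing disc(f) the degrees of the irreducible factors of f mod p form the cycle type of an element of G. Factoring f modulo the 18 such primes p <= 71 (skipping 5, 31, which divide the discriminant), each new pattern first appears at: mod 2: f = (x + 1)(x^4 + x^3 + x^2 + x + 1), pattern 4+1; mod 11: f = (x^5 + 10x^4 + 7x^3 + 2x^2 + 5x + 10), pattern 5; mod 19: f = (x + 11)(x^2 + 11)(x^2 + 18x + 2), pattern 2+2+1. No other pattern occurs in this range, so the set of observed cycle types is {4+1, 5, 2+2+1}. The candidates containing elements of all these cycle types are F_20 (5T3) of order 20, S_5 (5T5) of order 120; the others are excluded. The observed types are precisely the cycle types that occur in F_20 (5T3) (apart from the identity). Each of the other remaining candidates has further cycle types, and by the Chebotarev density theorem the matching factorization patterns would occur for a proportion of primes equal to their share of the group: S_5 (5T5) additionally contains elements of type 3+2, 3+1+1, 2+1+1+1 (50 of its 120 elements, about 42% of primes). None of the 18 primes tested shows any such pattern (for each of these groups the chance of that is below 10^-4), which rules them out. Hence G = F_20 (5T3), of order 20.

F_20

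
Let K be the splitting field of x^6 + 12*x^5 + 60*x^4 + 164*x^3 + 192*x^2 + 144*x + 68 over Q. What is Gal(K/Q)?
The polynomial f is an irreducible sextic over Q, so G = Gal(f/Q) is one of the 16 transitive subgroups 6T1, ..., 6T16 of S_6. The discriminant of f is 5114284084297728, which is not a perfect square, so G is not contained in A_6. The transitive groups of degree 6 not contained in A_6 are: C_6 (6T1, order 6), S_3 (6T2, order 6), D_6 (6T3, order 12), C_3 x S_3 (6T5, order 18), A_4 x C_2 (6T6, order 24), S_4 (6T8, order 24), S_3 x S_3 (6T9, order 36), S_4 x C_2 (6T11, order 48), (S_3 x S_3) : C_2 (6T13, order 72), PGL(2,5) (6T14, order 120), S_6 (6T16, order 720). By Dedekind's theorem, for a prime p not dividing disc(f) the degrees of the irreducible factors of f mod p form the cycle type of an element of G. Factoring f modulo the 79 such primes p <= 431 (skipping 2, 3, 31, 59, which divide the discriminant), each new pattern first appears at: mod 5: f = (x^2 + 3)(x^2 + 3x + 3)(x^2 + 4x + 2), pattern 2+2+2; mod 7: f = (x^3 + 6x^2 + x + 5)(x^3 + 6x^2 + 2x + 1), pattern 3+3; mod 13: f = (x^6 + 12x^5 + 8x^4 + 8x^3 + 10x^2 + x + 3), pattern 6; mod 17: f = (x)(x + 3)(x^2 + 3x + 1)(x^2 + 6x + 14), pattern 2+2+1+1; mod 127: f = (x + 16)(x + 33)(x + 35)(x + 82)(x + 105)(x + 122), pattern 1+1+1+1+1+1. No other pattern occurs in this range, so the set of observed cycle types is {2+2+2, 3+3, 6, 2+2+1+1, 1+1+1+1+1+1}. The candidates containing elements of all these cycle types are D_6 (6T3) of order 12, A_4 x C_2 (6T6) of order 24, S_3 x S_3 (6T9) of order 36, S_4 x C_2 (6T11) of order 48, (S_3 x S_3) : C_2 (6T13) of order 72, PGL(2,5) (6T14) of order 120, S_6 (6T16) of order 720; the others are excluded. The observed types are precisely the cycle types that occur in D_6 (6T3). Each of the other remaining candidates has further cycle types, and by the Chebotarev density theorem the matching factorization patterns would occur for a proportion of primes equal to their share of the group: A_4 x C_2 (6T6) additionally contains elements of type 2+1+1+1+1 (3 of its 24 elements, about 12% of primes); S_3 x S_3 (6T9) additionally contains elements of type 3+1+1+1 (4 of its 36 elements, about 11% of primes); S_4 x C_2 (6T11) additionally contains elements of type 4+2, 4+1+1, 2+1+1+1+1 (15 of its 48 elements, about 31% of primes); (S_3 x S_3) : C_2 (6T13) additionally contains elements of type 4+2, 3+2+1, 3+1+1+1, 2+1+1+1+1 (40 of its 72 elements, about 56% of primes); PGL(2,5) (6T14) additionally contains elements of type 5+1, 4+1+1 (54 of its 120 elements, about 45% of primes); S_6 (6T16) additionally contains elements of type 5+1, 4+2, 4+1+1, 3+2+1, 3+1+1+1, 2+1+1+1+1 (499 of its 720 elements, about 69% of primes). None of the 79 primes tested shows any such pattern (for each of these groups the chance of that is below 10^-4), which rules them out. Hence G = D_6 (6T3), of order 12.

D_6 (order 12)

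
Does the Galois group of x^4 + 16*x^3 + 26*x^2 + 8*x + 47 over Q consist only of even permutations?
No

The polynomial is irreducible of degree 4 over Q. Its discriminant is -2108646400, which is not a perfect square. A Galois group lies in the alternating group exactly when the discriminant is a square in Q, so the Galois group (D_4) is not contained in A_4.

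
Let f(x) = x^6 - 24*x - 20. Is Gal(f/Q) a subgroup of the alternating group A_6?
Yes

The polynomial is irreducible of degree 6 over Q. Its discriminant is 746496000000 = 864000^2, a perfect square. A Galois group lies in the alternating group exactly when the discriminant is a square in Q, so the Galois group (A_6) is contained in A_6.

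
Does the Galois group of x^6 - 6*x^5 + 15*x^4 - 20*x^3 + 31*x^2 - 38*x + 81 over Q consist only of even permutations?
No

The polynomial is irreducible of degree 6 over Q. Its discriminant is -66039417143296, which is not a perfect square. A Galois group lies in the alternating group exactly when the discriminant is a square in Q, so the Galois group (S_4 x C_2) is not contained in A_6.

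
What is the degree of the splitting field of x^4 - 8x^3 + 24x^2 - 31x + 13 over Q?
24

The degree of the splitting field over Q equals the order of the Galois group, so first determine the group. The polynomial is an irreducible quartic over Q and its discriminant is -283, which is not a perfect square, so the Galois group is not contained in A_4. The resolvent cubic y^3 - 24*y^2 + 196*y - 545 is irreducible over Q. An irreducible resolvent with non-square discriminant gives S_4. The Galois group S_4 (4T5) has order 24, so the splitting field has degree 24 over Q.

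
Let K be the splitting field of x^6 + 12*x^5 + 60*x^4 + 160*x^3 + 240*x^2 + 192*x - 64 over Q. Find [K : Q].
12

The degree of the splitting field over Q equals the order of the Galois group, so first determine the group. The polynomial f is an irreducible sextic over Q, so G = Gal(f/Q) is one of the 16 transitive subgroups 6T1, ..., 6T16 of S_6. The discriminant of f is 1603087953297408, which is not a perfect square, so G is not contained in A_6. The transitive groups of degree 6 not contained in A_6 are: C_6 (6T1, order 6), S_3 (6T2, order 6), D_6 (6T3, order 12), C_3 x S_3 (6T5, order 18), A_4 x C_2 (6T6, order 24), S_4 (6T8, order 24), S_3 x S_3 (6T9, order 36), S_4 x C_2 (6T11, order 48), (S_3 x S_3) : C_2 (6T13, order 72), PGL(2,5) (6T14, order 120), S_6 (6T16, order 720). By Dedekind's theorem, for a prime p not dividing disc(f) the degrees of the irreducible factors of f mod p form the cycle type of an element of G. Factoring f modulo the 79 such primes p <= 419 (skipping 2, 3, which divide the discriminant), each new pattern first appears at: mod 5: f = (x^2 + x + 1)(x^2 + 2x + 3)(x^2 + 4x + 2), pattern 2+2+2; mod 7: f = (x^3 + 6x^2 + 5x + 4)(x^3 + 6x^2 + 5x + 5), pattern 3+3; mod 13: f = (x^6 + 12x^5 + 8x^4 + 4x^3 + 6x^2 + 10x + 1), pattern 6; mod 17: f = (x + 9)(x + 12)(x^2 + 11x + 16)(x^2 + 14x + 5), pattern 2+2+1+1; mod 31: f = (x + 6)(x + 9)(x + 13)(x + 22)(x + 26)(x + 29), pattern 1+1+1+1+1+1. No other pattern occurs in this range, so the set of observed cycle types is {2+2+2, 3+3, 6, 2+2+1+1, 1+1+1+1+1+1}. The candidates containing elements of all these cycle types are D_6 (6T3) of order 12, A_4 x C_2 (6T6) of order 24, S_3 x S_3 (6T9) of order 36, S_4 x C_2 (6T11) of order 48, (S_3 x S_3) : C_2 (6T13) of order 72, PGL(2,5) (6T14) of order 120, S_6 (6T16) of order 720; the others are excluded. The observed types are precisely the cycle types that occur in D_6 (6T3). Each of the other remaining candidates has further cycle types, and by the Chebotarev density theorem the matching factorization patterns would occur for a proportion of primes equal to their share of the group: A_4 x C_2 (6T6) additionally contains elements of type 2+1+1+1+1 (3 of its 24 elements, about 12% of primes); S_3 x S_3 (6T9) additionally contains elements of type 3+1+1+1 (4 of its 36 elements, about 11% of primes); S_4 x C_2 (6T11) additionally contains elements of type 4+2, 4+1+1, 2+1+1+1+1 (15 of its 48 elements, about 31% of primes); (S_3 x S_3) : C_2 (6T13) additionally contains elements of type 4+2, 3+2+1, 3+1+1+1, 2+1+1+1+1 (40 of its 72 elements, about 56% of primes); PGL(2,5) (6T14) additionally contains elements of type 5+1, 4+1+1 (54 of its 120 elements, about 45% of primes); S_6 (6T16) additionally contains elements of type 5+1, 4+2, 4+1+1, 3+2+1, 3+1+1+1, 2+1+1+1+1 (499 of its 720 elements, about 69% of primes). None of the 79 primes tested shows any such pattern (for each of these groups the chance of that is below 10^-4), which rules them out. Hence G = D_6 (6T3), of order 12. The Galois group D_6 (6T3) has order 12, so the splitting field has degree 12 over Q.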